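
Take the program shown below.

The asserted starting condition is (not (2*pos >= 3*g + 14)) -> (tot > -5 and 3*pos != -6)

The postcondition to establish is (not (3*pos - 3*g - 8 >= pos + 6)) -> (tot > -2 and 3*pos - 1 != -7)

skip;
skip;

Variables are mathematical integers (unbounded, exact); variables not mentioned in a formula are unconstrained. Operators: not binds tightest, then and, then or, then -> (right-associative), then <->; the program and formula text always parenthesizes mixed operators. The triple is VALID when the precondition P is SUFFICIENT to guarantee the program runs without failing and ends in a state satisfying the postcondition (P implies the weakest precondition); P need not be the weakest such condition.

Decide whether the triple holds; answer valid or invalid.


Working backward. After the program, the postcondition (not (3*pos - 3*g - 8 >= pos + 6)) -> (tot > -2 and 3*pos - 1 != -7) must hold; in canonical form it is (not (2*pos >= 3*g + 14)) -> (tot > -2 and 3*pos != -6).
Before skip: (not (2*pos >= 3*g + 14)) -> (tot > -2 and 3*pos != -6)
Before skip: (not (2*pos >= 3*g + 14)) -> (tot > -2 and 3*pos != -6)
The weakest precondition is (not (2*pos >= 3*g + 14)) -> (tot > -2 and 3*pos != -6).
Check whether (not (2*pos >= 3*g + 14)) -> (tot > -5 and 3*pos != -6) implies it.
Countermodel: at the initial state g = 0, pos = 0, tot = -2, the precondition holds but the weakest precondition fails.
Answer: invalid


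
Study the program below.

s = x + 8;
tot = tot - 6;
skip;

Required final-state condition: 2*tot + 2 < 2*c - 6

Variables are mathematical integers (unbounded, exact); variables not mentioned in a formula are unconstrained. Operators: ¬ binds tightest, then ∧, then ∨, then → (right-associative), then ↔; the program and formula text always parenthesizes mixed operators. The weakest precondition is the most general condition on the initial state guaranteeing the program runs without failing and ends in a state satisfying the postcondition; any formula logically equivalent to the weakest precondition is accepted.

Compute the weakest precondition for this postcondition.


Working backward. After the program, the postcondition 2*tot + 2 < 2*c - 6 must hold; in canonical form it is 2*tot < 2*c - 8.
Before skip: 2*tot < 2*c - 8
Before tot := tot - 6: 2*tot < 2*c + 4
Before s := x + 8: 2*tot < 2*c + 4
Answer: WP = 2*tot < 2*c + 4


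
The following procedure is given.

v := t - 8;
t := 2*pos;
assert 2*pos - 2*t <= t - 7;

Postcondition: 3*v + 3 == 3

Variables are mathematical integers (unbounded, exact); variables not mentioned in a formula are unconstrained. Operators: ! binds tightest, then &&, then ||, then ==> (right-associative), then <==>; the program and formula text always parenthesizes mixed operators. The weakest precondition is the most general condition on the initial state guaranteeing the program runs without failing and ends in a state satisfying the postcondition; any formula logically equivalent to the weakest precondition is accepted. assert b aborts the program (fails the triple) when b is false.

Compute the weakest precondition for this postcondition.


Working backward. After the program, the postcondition 3*v + 3 == 3 must hold; in canonical form it is 3*v == 0.
Before assert 2*pos - 2*t <= t - 7: 2*pos <= 3*t - 7 && 3*v == 0
Before t := 2*pos: 4*pos >= 7 && 3*v == 0
Before v := t - 8: 4*pos >= 7 && 3*t == 24
Answer: WP = 4*pos >= 7 && 3*t == 24


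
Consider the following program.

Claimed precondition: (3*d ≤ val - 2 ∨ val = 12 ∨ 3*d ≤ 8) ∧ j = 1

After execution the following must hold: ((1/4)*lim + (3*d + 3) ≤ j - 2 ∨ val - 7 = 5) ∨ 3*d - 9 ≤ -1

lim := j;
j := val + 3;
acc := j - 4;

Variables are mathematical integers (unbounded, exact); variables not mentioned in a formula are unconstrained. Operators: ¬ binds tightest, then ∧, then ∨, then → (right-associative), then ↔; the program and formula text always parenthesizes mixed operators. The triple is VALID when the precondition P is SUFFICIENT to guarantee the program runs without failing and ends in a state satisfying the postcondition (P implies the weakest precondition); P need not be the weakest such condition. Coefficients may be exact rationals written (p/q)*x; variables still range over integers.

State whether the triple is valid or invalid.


Working backward. After the program, the postcondition ((1/4)*lim + (3*d + 3) ≤ j - 2 ∨ val - 7 = 5) ∨ 3*d - 9 ≤ -1 must hold; in canonical form it is 3*d + (1/4)*lim ≤ j - 5 ∨ val = 12 ∨ 3*d ≤ 8.
Before acc := j - 4: 3*d + (1/4)*lim ≤ j - 5 ∨ val = 12 ∨ 3*d ≤ 8
Before j := val + 3: 3*d + (1/4)*lim ≤ val - 2 ∨ val = 12 ∨ 3*d ≤ 8
Before lim := j: 3*d + (1/4)*j ≤ val - 2 ∨ val = 12 ∨ 3*d ≤ 8
The weakest precondition is 3*d + (1/4)*j ≤ val - 2 ∨ val = 12 ∨ 3*d ≤ 8.
Check whether (3*d ≤ val - 2 ∨ val = 12 ∨ 3*d ≤ 8) ∧ j = 1 implies it.
Countermodel: at the initial state d = 3, j = 1, val = 11, the precondition holds but the weakest precondition fails.
Answer: invalid


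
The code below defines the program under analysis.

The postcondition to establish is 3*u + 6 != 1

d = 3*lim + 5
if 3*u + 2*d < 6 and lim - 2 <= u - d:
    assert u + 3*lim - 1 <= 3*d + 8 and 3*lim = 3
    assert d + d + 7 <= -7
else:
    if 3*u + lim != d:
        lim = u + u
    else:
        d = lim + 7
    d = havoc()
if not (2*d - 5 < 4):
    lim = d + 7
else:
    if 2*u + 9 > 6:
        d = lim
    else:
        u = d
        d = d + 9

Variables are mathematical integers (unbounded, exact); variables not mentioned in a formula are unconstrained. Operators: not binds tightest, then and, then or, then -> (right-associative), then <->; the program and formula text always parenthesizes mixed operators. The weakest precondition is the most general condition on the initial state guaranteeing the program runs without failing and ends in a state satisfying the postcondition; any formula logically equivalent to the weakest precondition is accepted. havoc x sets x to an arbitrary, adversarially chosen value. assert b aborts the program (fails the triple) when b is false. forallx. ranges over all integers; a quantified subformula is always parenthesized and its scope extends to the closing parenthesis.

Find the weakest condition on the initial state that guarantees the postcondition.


Working backward. After the program, the postcondition 3*u + 6 != 1 must hold; in canonical form it is 3*u != -5.
Then branch requires 3*u != -5; else branch requires (2*u > -3 -> 3*u != -5) and ((not (2*u > -3)) -> 3*d != -5).
Before the if: ((not (2*d < 9)) -> 3*u != -5) and (2*d < 9 -> ((2*u > -3 -> 3*u != -5) and ((not (2*u > -3)) -> 3*d != -5)))
Then branch requires 3*lim + u <= 3*d + 9 and 3*lim = 3 and 2*d <= -14 and ((not (2*d < 9)) -> 3*u != -5) and (2*d < 9 -> ((2*u > -3 -> 3*u != -5) and ((not (2*u > -3)) -> 3*d != -5))); else branch requires (lim + 3*u != d -> (forall d_1. (((not (2*d_1 < 9)) -> 3*u != -5) and (2*d_1 < 9 -> ((2*u > -3 -> 3*u != -5) and ((not (2*u > -3)) -> 3*d_1 != -5)))))) and ((not (lim + 3*u != d)) -> (forall d_1. (((not (2*d_1 < 9)) -> 3*u != -5) and (2*d_1 < 9 -> ((2*u > -3 -> 3*u != -5) and ((not (2*u > -3)) -> 3*d_1 != -5)))))).
Before the if: ((2*d + 3*u < 6 and d + lim <= u + 2) -> (3*lim + u <= 3*d + 9 and 3*lim = 3 and 2*d <= -14 and ((not (2*d < 9)) -> 3*u != -5) and (2*d < 9 -> ((2*u > -3 -> 3*u != -5) and ((not (2*u > -3)) -> 3*d != -5))))) and ((not (2*d + 3*u < 6 and d + lim <= u + 2)) -> ((lim + 3*u != d -> (forall d_1. (((not (2*d_1 < 9)) -> 3*u != -5) and (2*d_1 < 9 -> ((2*u > -3 -> 3*u != -5) and ((not (2*u > -3)) -> 3*d_1 != -5)))))) and ((not (lim + 3*u != d)) -> (forall d_1. (((not (2*d_1 < 9)) -> 3*u != -5) and (2*d_1 < 9 -> ((2*u > -3 -> 3*u != -5) and ((not (2*u > -3)) -> 3*d_1 != -5))))))))
Before d := 3*lim + 5: ((6*lim + 3*u < -4 and 4*lim <= u - 3) -> (u <= 6*lim + 24 and 3*lim = 3 and 6*lim <= -24 and ((not (6*lim < -1)) -> 3*u != -5) and (6*lim < -1 -> ((2*u > -3 -> 3*u != -5) and ((not (2*u > -3)) -> 9*lim != -20))))) and ((not (6*lim + 3*u < -4 and 4*lim <= u - 3)) -> ((3*u != 2*lim + 5 -> (forall d_1. (((not (2*d_1 < 9)) -> 3*u != -5) and (2*d_1 < 9 -> ((2*u > -3 -> 3*u != -5) and ((not (2*u > -3)) -> 3*d_1 != -5)))))) and ((not (3*u != 2*lim + 5)) -> (forall d_1. (((not (2*d_1 < 9)) -> 3*u != -5) and (2*d_1 < 9 -> ((2*u > -3 -> 3*u != -5) and ((not (2*u > -3)) -> 3*d_1 != -5))))))))
Answer: WP = ((6*lim + 3*u < -4 and 4*lim <= u - 3) -> (u <= 6*lim + 24 and 3*lim = 3 and 6*lim <= -24 and ((not (6*lim < -1)) -> 3*u != -5) and (6*lim < -1 -> ((2*u > -3 -> 3*u != -5) and ((not (2*u > -3)) -> 9*lim != -20))))) and ((not (6*lim + 3*u < -4 and 4*lim <= u - 3)) -> ((3*u != 2*lim + 5 -> (forall d_1. (((not (2*d_1 < 9)) -> 3*u != -5) and (2*d_1 < 9 -> ((2*u > -3 -> 3*u != -5) and ((not (2*u > -3)) -> 3*d_1 != -5)))))) and ((not (3*u != 2*lim + 5)) -> (forall d_1. (((not (2*d_1 < 9)) -> 3*u != -5) and (2*d_1 < 9 -> ((2*u > -3 -> 3*u != -5) and ((not (2*u > -3)) -> 3*d_1 != -5))))))))


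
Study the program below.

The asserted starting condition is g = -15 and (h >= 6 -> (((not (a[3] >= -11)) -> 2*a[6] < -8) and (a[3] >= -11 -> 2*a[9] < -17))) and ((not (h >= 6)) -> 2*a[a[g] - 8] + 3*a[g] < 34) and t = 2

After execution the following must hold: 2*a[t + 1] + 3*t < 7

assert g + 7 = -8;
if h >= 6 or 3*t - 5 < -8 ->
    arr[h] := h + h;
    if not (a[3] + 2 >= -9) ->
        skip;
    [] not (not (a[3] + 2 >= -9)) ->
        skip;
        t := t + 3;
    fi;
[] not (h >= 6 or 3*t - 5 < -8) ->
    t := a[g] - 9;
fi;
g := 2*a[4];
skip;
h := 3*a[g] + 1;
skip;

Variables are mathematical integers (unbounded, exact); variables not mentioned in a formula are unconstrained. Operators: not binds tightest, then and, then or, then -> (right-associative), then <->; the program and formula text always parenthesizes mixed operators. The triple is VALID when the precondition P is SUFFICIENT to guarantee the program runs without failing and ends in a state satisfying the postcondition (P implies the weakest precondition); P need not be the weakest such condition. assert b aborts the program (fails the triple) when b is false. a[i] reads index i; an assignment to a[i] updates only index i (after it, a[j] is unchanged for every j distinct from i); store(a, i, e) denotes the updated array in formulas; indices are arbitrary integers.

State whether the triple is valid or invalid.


Working backward. After the program, 2*a[t + 1] + 3*t < 7 must hold.
Before skip: 2*a[t + 1] + 3*t < 7
Before h := 3*a[g] + 1: 2*a[t + 1] + 3*t < 7
Before skip: 2*a[t + 1] + 3*t < 7
Before g := 2*a[4]: 2*a[t + 1] + 3*t < 7
Then branch requires ((not (a[3] >= -11)) -> 2*a[t + 1] + 3*t < 7) and (a[3] >= -11 -> 2*a[t + 4] + 3*t < -2); else branch requires 2*a[a[g] - 8] + 3*a[g] < 34.
Before the if: ((h >= 6 or 3*t < -3) -> (((not (a[3] >= -11)) -> 2*a[t + 1] + 3*t < 7) and (a[3] >= -11 -> 2*a[t + 4] + 3*t < -2))) and ((not (h >= 6 or 3*t < -3)) -> 2*a[a[g] - 8] + 3*a[g] < 34)
Before assert g + 7 = -8: g = -15 and ((h >= 6 or 3*t < -3) -> (((not (a[3] >= -11)) -> 2*a[t + 1] + 3*t < 7) and (a[3] >= -11 -> 2*a[t + 4] + 3*t < -2))) and ((not (h >= 6 or 3*t < -3)) -> 2*a[a[g] - 8] + 3*a[g] < 34)
The weakest precondition is g = -15 and ((h >= 6 or 3*t < -3) -> (((not (a[3] >= -11)) -> 2*a[t + 1] + 3*t < 7) and (a[3] >= -11 -> 2*a[t + 4] + 3*t < -2))) and ((not (h >= 6 or 3*t < -3)) -> 2*a[a[g] - 8] + 3*a[g] < 34).
Check whether g = -15 and (h >= 6 -> (((not (a[3] >= -11)) -> 2*a[6] < -8) and (a[3] >= -11 -> 2*a[9] < -17))) and ((not (h >= 6)) -> 2*a[a[g] - 8] + 3*a[g] < 34) and t = 2 implies it.
Countermodel: at the initial state a = {[-15] = 15215, [3] = 15215, [6] = 0, [9] = -9, [15207] = 15215, elsewhere 15215}, g = -15, h = 6, t = 2, the precondition holds but the weakest precondition fails.
Answer: invalid


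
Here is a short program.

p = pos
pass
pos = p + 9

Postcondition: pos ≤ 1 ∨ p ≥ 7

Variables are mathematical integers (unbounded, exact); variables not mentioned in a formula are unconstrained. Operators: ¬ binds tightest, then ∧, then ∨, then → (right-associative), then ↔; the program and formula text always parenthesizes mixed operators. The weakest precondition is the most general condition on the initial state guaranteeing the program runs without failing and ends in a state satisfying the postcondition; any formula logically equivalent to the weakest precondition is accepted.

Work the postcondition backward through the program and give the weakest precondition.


Working backward. After the program, pos ≤ 1 ∨ p ≥ 7 must hold.
Before pos := p + 9: p ≤ -8 ∨ p ≥ 7
Before skip: p ≤ -8 ∨ p ≥ 7
Before p := pos: pos ≤ -8 ∨ pos ≥ 7
Answer: WP = pos ≤ -8 ∨ pos ≥ 7


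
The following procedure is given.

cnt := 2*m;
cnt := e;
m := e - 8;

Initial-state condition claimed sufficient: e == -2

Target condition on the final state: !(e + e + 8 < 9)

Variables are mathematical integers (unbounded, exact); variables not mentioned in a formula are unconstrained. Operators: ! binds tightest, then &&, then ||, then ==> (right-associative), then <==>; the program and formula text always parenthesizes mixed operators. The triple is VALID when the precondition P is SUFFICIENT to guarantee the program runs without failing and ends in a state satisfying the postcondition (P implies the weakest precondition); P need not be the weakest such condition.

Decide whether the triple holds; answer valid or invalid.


Working backward. After the program, the postcondition !(e + e + 8 < 9) must hold; in canonical form it is !(2*e < 1).
Before m := e - 8: !(2*e < 1)
Before cnt := e: !(2*e < 1)
Before cnt := 2*m: !(2*e < 1)
The weakest precondition is !(2*e < 1).
Check whether e == -2 implies it.
Countermodel: at the initial state e = -2, the precondition holds but the weakest precondition fails.
Answer: invalid


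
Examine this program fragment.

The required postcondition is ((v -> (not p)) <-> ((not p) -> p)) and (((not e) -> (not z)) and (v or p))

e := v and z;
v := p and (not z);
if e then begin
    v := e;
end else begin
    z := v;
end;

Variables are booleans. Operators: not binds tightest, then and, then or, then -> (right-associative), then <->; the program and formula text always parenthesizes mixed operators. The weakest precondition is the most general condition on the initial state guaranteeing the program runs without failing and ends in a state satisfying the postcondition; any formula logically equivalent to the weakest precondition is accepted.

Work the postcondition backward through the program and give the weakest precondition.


Working backward. After the program, the postcondition ((v -> (not p)) <-> ((not p) -> p)) and (((not e) -> (not z)) and (v or p)) must hold; in canonical form it is ((v -> (not p)) <-> ((not p) -> p)) and ((not e) -> (not z)) and (v or p).
Then branch requires ((e -> (not p)) <-> ((not p) -> p)) and ((not e) -> (not z)) and (e or p); else branch requires ((v -> (not p)) <-> ((not p) -> p)) and ((not e) -> (not v)) and (v or p).
Before the if: (e -> (((e -> (not p)) <-> ((not p) -> p)) and ((not e) -> (not z)) and (e or p))) and ((not e) -> (((v -> (not p)) <-> ((not p) -> p)) and ((not e) -> (not v)) and (v or p)))
Before v := p and (not z): (e -> (((e -> (not p)) <-> ((not p) -> p)) and ((not e) -> (not z)) and (e or p))) and ((not e) -> ((((p and (not z)) -> (not p)) <-> ((not p) -> p)) and ((not e) -> (not (p and (not z)))) and ((p and (not z)) or p)))
Before e := v and z: ((v and z) -> ((((v and z) -> (not p)) <-> ((not p) -> p)) and ((not (v and z)) -> (not z)) and ((v and z) or p))) and ((not (v and z)) -> ((((p and (not z)) -> (not p)) <-> ((not p) -> p)) and ((not (v and z)) -> (not (p and (not z)))) and ((p and (not z)) or p)))
Answer: WP = ((v and z) -> ((((v and z) -> (not p)) <-> ((not p) -> p)) and ((not (v and z)) -> (not z)) and ((v and z) or p))) and ((not (v and z)) -> ((((p and (not z)) -> (not p)) <-> ((not p) -> p)) and ((not (v and z)) -> (not (p and (not z)))) and ((p and (not z)) or p)))


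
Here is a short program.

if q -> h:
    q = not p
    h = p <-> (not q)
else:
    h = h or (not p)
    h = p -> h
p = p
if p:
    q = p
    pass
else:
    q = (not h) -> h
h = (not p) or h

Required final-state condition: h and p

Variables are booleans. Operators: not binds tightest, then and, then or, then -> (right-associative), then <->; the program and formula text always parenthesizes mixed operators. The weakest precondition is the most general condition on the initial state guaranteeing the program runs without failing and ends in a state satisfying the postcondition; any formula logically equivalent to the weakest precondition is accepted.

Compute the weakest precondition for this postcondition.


Working backward. After the program, h and p must hold.
Before h := (not p) or h: ((not p) or h) and p
Then branch requires ((not p) or h) and p; else branch requires ((not p) or h) and p.
Before the if: (p -> (((not p) or h) and p)) and ((not p) -> (((not p) or h) and p))
Before p := p: (p -> (((not p) or h) and p)) and ((not p) -> (((not p) or h) and p))
Then branch requires (not p) -> p; else branch requires (p -> (((not p) or (p -> (h or (not p)))) and p)) and ((not p) -> (((not p) or (p -> (h or (not p)))) and p)).
Before the if: ((q -> h) -> ((not p) -> p)) and ((not (q -> h)) -> ((p -> (((not p) or (p -> (h or (not p)))) and p)) and ((not p) -> (((not p) or (p -> (h or (not p)))) and p))))
Answer: WP = ((q -> h) -> ((not p) -> p)) and ((not (q -> h)) -> ((p -> (((not p) or (p -> (h or (not p)))) and p)) and ((not p) -> (((not p) or (p -> (h or (not p)))) and p))))


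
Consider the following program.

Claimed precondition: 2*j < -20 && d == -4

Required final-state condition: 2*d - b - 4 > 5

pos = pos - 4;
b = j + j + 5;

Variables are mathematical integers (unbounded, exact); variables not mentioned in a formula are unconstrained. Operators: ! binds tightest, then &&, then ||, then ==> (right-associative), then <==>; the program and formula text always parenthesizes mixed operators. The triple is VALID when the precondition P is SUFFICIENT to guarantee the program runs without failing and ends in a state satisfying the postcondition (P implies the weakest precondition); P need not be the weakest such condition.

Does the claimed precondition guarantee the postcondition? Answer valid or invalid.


Working backward. After the program, the postcondition 2*d - b - 4 > 5 must hold; in canonical form it is 2*d > b + 9.
Before b := j + j + 5: 2*d > 2*j + 14
Before pos := pos - 4: 2*d > 2*j + 14
The weakest precondition is 2*d > 2*j + 14.
Check whether 2*j < -20 && d == -4 implies it.
Countermodel: at the initial state d = -4, j = -11, the precondition holds but the weakest precondition fails.
Answer: invalid


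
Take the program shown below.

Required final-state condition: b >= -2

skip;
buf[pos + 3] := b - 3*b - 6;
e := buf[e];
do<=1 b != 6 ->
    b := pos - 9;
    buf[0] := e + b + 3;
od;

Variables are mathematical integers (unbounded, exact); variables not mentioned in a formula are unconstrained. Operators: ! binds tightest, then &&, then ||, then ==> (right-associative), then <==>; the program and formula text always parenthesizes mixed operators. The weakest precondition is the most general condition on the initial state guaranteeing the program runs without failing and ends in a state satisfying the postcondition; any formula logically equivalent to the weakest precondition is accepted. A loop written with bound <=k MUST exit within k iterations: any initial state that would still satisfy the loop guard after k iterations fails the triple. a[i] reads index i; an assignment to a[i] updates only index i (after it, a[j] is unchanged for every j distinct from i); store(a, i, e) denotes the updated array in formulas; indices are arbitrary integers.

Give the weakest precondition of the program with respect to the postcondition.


Working backward. After the program, b >= -2 must hold.
Before the loop (bound <=1), unroll the exhaustion recursion (WP_0 = exit-now case; WP_j = one more guarded iteration, up to j = 1):
  WP_0: (!(b != 6)) && b >= -2
  WP_1: (b != 6 ==> ((!(pos != 15)) && pos >= 7)) && ((!(b != 6)) ==> b >= -2)
So before the loop: (b != 6 ==> ((!(pos != 15)) && pos >= 7)) && ((!(b != 6)) ==> b >= -2)
Before e := buf[e]: (b != 6 ==> ((!(pos != 15)) && pos >= 7)) && ((!(b != 6)) ==> b >= -2)
Before buf[pos + 3] := b - 3*b - 6: (b != 6 ==> ((!(pos != 15)) && pos >= 7)) && ((!(b != 6)) ==> b >= -2)
Before skip: (b != 6 ==> ((!(pos != 15)) && pos >= 7)) && ((!(b != 6)) ==> b >= -2)
Answer: WP = (b != 6 ==> ((!(pos != 15)) && pos >= 7)) && ((!(b != 6)) ==> b >= -2)


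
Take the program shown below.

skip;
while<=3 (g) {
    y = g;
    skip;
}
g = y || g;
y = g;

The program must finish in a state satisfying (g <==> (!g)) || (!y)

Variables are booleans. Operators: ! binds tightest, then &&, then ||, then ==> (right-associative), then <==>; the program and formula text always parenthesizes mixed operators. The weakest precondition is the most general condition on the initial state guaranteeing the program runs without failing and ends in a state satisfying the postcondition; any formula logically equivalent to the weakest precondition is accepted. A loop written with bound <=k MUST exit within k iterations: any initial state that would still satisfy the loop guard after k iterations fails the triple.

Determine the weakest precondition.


Working backward. After the program, (g <==> (!g)) || (!y) must hold.
Before y := g: (g <==> (!g)) || (!g)
Before g := y || g: ((y || g) <==> (!(y || g))) || (!(y || g))
Before the loop (bound <=3), unroll the exhaustion recursion (WP_0 = exit-now case; WP_j = one more guarded iteration, up to j = 3):
  WP_0: (!g) && (((y || g) <==> (!(y || g))) || (!(y || g)))
  WP_1: (g ==> ((!g) && ((g <==> (!g)) || (!g)))) && ((!g) ==> (((y || g) <==> (!(y || g))) || (!(y || g))))
  WP_2: (g ==> ((g ==> ((!g) && ((g <==> (!g)) || (!g)))) && ((!g) ==> ((g <==> (!g)) || (!g))))) && ((!g) ==> (((y || g) <==> (!(y || g))) || (!(y || g))))
  WP_3: (g ==> ((g ==> ((g ==> ((!g) && ((g <==> (!g)) || (!g)))) && ((!g) ==> ((g <==> (!g)) || (!g))))) && ((!g) ==> ((g <==> (!g)) || (!g))))) && ((!g) ==> (((y || g) <==> (!(y || g))) || (!(y || g))))
So before the loop: (g ==> ((g ==> ((g ==> ((!g) && ((g <==> (!g)) || (!g)))) && ((!g) ==> ((g <==> (!g)) || (!g))))) && ((!g) ==> ((g <==> (!g)) || (!g))))) && ((!g) ==> (((y || g) <==> (!(y || g))) || (!(y || g))))
Before skip: (g ==> ((g ==> ((g ==> ((!g) && ((g <==> (!g)) || (!g)))) && ((!g) ==> ((g <==> (!g)) || (!g))))) && ((!g) ==> ((g <==> (!g)) || (!g))))) && ((!g) ==> (((y || g) <==> (!(y || g))) || (!(y || g))))
Answer: WP = (g ==> ((g ==> ((g ==> ((!g) && ((g <==> (!g)) || (!g)))) && ((!g) ==> ((g <==> (!g)) || (!g))))) && ((!g) ==> ((g <==> (!g)) || (!g))))) && ((!g) ==> (((y || g) <==> (!(y || g))) || (!(y || g))))


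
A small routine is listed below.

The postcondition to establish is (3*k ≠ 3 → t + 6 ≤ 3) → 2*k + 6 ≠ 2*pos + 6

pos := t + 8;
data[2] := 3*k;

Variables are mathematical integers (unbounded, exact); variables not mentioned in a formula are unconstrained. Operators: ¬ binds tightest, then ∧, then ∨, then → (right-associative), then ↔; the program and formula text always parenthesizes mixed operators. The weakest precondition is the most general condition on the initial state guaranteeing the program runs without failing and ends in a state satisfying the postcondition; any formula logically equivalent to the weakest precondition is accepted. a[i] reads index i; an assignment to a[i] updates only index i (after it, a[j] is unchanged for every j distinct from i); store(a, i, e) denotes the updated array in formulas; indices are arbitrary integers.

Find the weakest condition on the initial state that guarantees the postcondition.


Working backward. After the program, the postcondition (3*k ≠ 3 → t + 6 ≤ 3) → 2*k + 6 ≠ 2*pos + 6 must hold; in canonical form it is (3*k ≠ 3 → t ≤ -3) → 2*k ≠ 2*pos.
Before data[2] := 3*k: (3*k ≠ 3 → t ≤ -3) → 2*k ≠ 2*pos
Before pos := t + 8: (3*k ≠ 3 → t ≤ -3) → 2*k ≠ 2*t + 16
Answer: WP = (3*k ≠ 3 → t ≤ -3) → 2*k ≠ 2*t + 16


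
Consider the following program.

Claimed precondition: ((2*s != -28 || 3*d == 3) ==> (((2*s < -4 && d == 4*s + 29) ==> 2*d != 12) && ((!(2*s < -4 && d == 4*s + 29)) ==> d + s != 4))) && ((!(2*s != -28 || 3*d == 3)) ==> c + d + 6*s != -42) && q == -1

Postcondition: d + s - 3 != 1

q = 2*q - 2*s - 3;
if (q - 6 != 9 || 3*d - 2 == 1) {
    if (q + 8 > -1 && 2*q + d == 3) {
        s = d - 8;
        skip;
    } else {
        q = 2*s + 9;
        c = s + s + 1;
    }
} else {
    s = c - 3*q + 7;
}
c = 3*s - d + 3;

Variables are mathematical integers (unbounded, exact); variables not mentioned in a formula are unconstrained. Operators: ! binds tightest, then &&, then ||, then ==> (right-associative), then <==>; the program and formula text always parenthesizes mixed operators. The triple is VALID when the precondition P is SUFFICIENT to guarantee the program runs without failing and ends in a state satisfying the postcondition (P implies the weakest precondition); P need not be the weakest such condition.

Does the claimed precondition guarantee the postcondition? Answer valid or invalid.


Working backward. After the program, the postcondition d + s - 3 != 1 must hold; in canonical form it is d + s != 4.
Before c := 3*s - d + 3: d + s != 4
Then branch requires ((q > -9 && d + 2*q == 3) ==> 2*d != 12) && ((!(q > -9 && d + 2*q == 3)) ==> d + s != 4); else branch requires c + d != 3*q - 3.
Before the if: ((q != 15 || 3*d == 3) ==> (((q > -9 && d + 2*q == 3) ==> 2*d != 12) && ((!(q > -9 && d + 2*q == 3)) ==> d + s != 4))) && ((!(q != 15 || 3*d == 3)) ==> c + d != 3*q - 3)
Before q := 2*q - 2*s - 3: ((2*q != 2*s + 18 || 3*d == 3) ==> (((2*q > 2*s - 6 && d + 4*q == 4*s + 9) ==> 2*d != 12) && ((!(2*q > 2*s - 6 && d + 4*q == 4*s + 9)) ==> d + s != 4))) && ((!(2*q != 2*s + 18 || 3*d == 3)) ==> c + d + 6*s != 6*q - 12)
The weakest precondition is ((2*q != 2*s + 18 || 3*d == 3) ==> (((2*q > 2*s - 6 && d + 4*q == 4*s + 9) ==> 2*d != 12) && ((!(2*q > 2*s - 6 && d + 4*q == 4*s + 9)) ==> d + s != 4))) && ((!(2*q != 2*s + 18 || 3*d == 3)) ==> c + d + 6*s != 6*q - 12).
Check whether ((2*s != -28 || 3*d == 3) ==> (((2*s < -4 && d == 4*s + 29) ==> 2*d != 12) && ((!(2*s < -4 && d == 4*s + 29)) ==> d + s != 4))) && ((!(2*s != -28 || 3*d == 3)) ==> c + d + 6*s != -42) && q == -1 implies it.
Countermodel: at the initial state c = 69, d = -27, q = -1, s = -10, the precondition holds but the weakest precondition fails.
Answer: invalid


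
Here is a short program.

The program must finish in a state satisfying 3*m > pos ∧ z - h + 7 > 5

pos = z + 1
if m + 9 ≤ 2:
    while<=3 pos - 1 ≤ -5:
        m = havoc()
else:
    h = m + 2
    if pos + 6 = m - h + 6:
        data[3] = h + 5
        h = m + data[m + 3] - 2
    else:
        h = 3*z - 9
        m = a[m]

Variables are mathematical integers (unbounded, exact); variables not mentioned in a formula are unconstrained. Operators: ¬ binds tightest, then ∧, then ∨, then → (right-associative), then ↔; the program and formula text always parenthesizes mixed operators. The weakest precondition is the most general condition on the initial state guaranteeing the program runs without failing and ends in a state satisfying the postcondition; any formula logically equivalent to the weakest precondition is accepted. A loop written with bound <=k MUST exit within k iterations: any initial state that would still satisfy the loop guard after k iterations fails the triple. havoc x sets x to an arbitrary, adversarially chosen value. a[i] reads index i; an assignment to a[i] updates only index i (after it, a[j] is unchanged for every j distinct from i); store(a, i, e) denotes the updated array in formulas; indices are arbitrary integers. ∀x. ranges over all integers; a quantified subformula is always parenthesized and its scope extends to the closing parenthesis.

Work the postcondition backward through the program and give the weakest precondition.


Working backward. After the program, the postcondition 3*m > pos ∧ z - h + 7 > 5 must hold; in canonical form it is 3*m > pos ∧ z > h - 2.
Then branch requires (pos ≤ -4 → (∀m_3. ((pos ≤ -4 → (∀m_2. ((pos ≤ -4 → (∀m_1. ((¬(pos ≤ -4)) ∧ 3*m_1 > pos ∧ z > h - 2))) ∧ ((¬(pos ≤ -4)) → (3*m_2 > pos ∧ z > h - 2))))) ∧ ((¬(pos ≤ -4)) → (3*m_3 > pos ∧ z > h - 2))))) ∧ ((¬(pos ≤ -4)) → (3*m > pos ∧ z > h - 2)); else branch requires (pos = -2 → (3*m > pos ∧ z > store(data, 3, m + 7)[m + 3] + m - 4)) ∧ ((¬(pos = -2)) → (3*a[m] > pos ∧ 2*z < 11)).
Before the if: (m ≤ -7 → ((pos ≤ -4 → (∀m_3. ((pos ≤ -4 → (∀m_2. ((pos ≤ -4 → (∀m_1. ((¬(pos ≤ -4)) ∧ 3*m_1 > pos ∧ z > h - 2))) ∧ ((¬(pos ≤ -4)) → (3*m_2 > pos ∧ z > h - 2))))) ∧ ((¬(pos ≤ -4)) → (3*m_3 > pos ∧ z > h - 2))))) ∧ ((¬(pos ≤ -4)) → (3*m > pos ∧ z > h - 2)))) ∧ ((¬(m ≤ -7)) → ((pos = -2 → (3*m > pos ∧ z > store(data, 3, m + 7)[m + 3] + m - 4)) ∧ ((¬(pos = -2)) → (3*a[m] > pos ∧ 2*z < 11))))
Before pos := z + 1: (m ≤ -7 → ((z ≤ -5 → (∀m_3. ((z ≤ -5 → (∀m_2. ((z ≤ -5 → (∀m_1. ((¬(z ≤ -5)) ∧ 3*m_1 > z + 1 ∧ z > h - 2))) ∧ ((¬(z ≤ -5)) → (3*m_2 > z + 1 ∧ z > h - 2))))) ∧ ((¬(z ≤ -5)) → (3*m_3 > z + 1 ∧ z > h - 2))))) ∧ ((¬(z ≤ -5)) → (3*m > z + 1 ∧ z > h - 2)))) ∧ ((¬(m ≤ -7)) → ((z = -3 → (3*m > z + 1 ∧ z > store(data, 3, m + 7)[m + 3] + m - 4)) ∧ ((¬(z = -3)) → (3*a[m] > z + 1 ∧ 2*z < 11))))
Answer: WP = (m ≤ -7 → ((z ≤ -5 → (∀m_3. ((z ≤ -5 → (∀m_2. ((z ≤ -5 → (∀m_1. ((¬(z ≤ -5)) ∧ 3*m_1 > z + 1 ∧ z > h - 2))) ∧ ((¬(z ≤ -5)) → (3*m_2 > z + 1 ∧ z > h - 2))))) ∧ ((¬(z ≤ -5)) → (3*m_3 > z + 1 ∧ z > h - 2))))) ∧ ((¬(z ≤ -5)) → (3*m > z + 1 ∧ z > h - 2)))) ∧ ((¬(m ≤ -7)) → ((z = -3 → (3*m > z + 1 ∧ z > store(data, 3, m + 7)[m + 3] + m - 4)) ∧ ((¬(z = -3)) → (3*a[m] > z + 1 ∧ 2*z < 11))))


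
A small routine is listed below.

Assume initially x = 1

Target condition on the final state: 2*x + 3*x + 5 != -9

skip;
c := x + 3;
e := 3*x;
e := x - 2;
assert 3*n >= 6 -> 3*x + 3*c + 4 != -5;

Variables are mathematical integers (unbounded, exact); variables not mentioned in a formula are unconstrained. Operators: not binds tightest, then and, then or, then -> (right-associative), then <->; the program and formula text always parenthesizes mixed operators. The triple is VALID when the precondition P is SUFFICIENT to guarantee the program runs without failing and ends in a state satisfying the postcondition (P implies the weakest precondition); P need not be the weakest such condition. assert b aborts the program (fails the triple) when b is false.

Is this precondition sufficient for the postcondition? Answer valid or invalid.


Working backward. After the program, the postcondition 2*x + 3*x + 5 != -9 must hold; in canonical form it is 5*x != -14.
Before assert 3*n >= 6 -> 3*x + 3*c + 4 != -5: (3*n >= 6 -> 3*c + 3*x != -9) and 5*x != -14
Before e := x - 2: (3*n >= 6 -> 3*c + 3*x != -9) and 5*x != -14
Before e := 3*x: (3*n >= 6 -> 3*c + 3*x != -9) and 5*x != -14
Before c := x + 3: (3*n >= 6 -> 6*x != -18) and 5*x != -14
Before skip: (3*n >= 6 -> 6*x != -18) and 5*x != -14
The weakest precondition is (3*n >= 6 -> 6*x != -18) and 5*x != -14.
Check whether x = 1 implies it.
Every state satisfying the precondition satisfies the weakest precondition: the implication holds.
Answer: valid


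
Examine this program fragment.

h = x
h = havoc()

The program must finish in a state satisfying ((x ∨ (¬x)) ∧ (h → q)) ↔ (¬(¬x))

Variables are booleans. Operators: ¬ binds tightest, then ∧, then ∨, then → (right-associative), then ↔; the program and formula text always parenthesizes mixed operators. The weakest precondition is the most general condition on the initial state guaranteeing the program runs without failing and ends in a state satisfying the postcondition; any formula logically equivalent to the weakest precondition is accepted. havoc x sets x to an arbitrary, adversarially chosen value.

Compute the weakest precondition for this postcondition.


Working backward. After the program, the postcondition ((x ∨ (¬x)) ∧ (h → q)) ↔ (¬(¬x)) must hold; in canonical form it is (h → q) ↔ x.
Before havoc h: (q ↔ x) ∧ x
Before h := x: (q ↔ x) ∧ x
Answer: WP = (q ↔ x) ∧ x


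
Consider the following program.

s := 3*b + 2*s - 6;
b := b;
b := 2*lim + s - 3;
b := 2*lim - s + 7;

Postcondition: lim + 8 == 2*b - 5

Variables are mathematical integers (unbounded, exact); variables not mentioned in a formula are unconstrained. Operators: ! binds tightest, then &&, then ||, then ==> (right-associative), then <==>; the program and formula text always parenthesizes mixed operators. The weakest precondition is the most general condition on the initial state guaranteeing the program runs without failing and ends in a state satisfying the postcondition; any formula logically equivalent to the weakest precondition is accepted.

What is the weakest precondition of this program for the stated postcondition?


Working backward. After the program, the postcondition lim + 8 == 2*b - 5 must hold; in canonical form it is lim == 2*b - 13.
Before b := 2*lim - s + 7: 2*s == 3*lim + 1
Before b := 2*lim + s - 3: 2*s == 3*lim + 1
Before b := b: 2*s == 3*lim + 1
Before s := 3*b + 2*s - 6: 6*b + 4*s == 3*lim + 13
Answer: WP = 6*b + 4*s == 3*lim + 13


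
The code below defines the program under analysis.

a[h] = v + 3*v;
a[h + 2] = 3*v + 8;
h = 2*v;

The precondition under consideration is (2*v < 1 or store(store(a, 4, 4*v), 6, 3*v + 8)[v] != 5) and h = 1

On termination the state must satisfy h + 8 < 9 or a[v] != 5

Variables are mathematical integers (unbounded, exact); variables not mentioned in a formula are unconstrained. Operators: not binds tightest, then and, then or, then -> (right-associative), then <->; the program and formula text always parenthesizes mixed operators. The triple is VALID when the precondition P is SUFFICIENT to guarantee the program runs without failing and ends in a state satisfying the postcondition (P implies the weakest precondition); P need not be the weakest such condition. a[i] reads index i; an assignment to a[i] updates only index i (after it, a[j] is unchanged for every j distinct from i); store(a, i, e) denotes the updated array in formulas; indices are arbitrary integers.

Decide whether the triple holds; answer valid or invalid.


Working backward. After the program, the postcondition h + 8 < 9 or a[v] != 5 must hold; in canonical form it is h < 1 or a[v] != 5.
Before h := 2*v: 2*v < 1 or a[v] != 5
Before a[h + 2] := 3*v + 8: 2*v < 1 or store(a, h + 2, 3*v + 8)[v] != 5
Before a[h] := v + 3*v: 2*v < 1 or store(store(a, h, 4*v), h + 2, 3*v + 8)[v] != 5
The weakest precondition is 2*v < 1 or store(store(a, h, 4*v), h + 2, 3*v + 8)[v] != 5.
Check whether (2*v < 1 or store(store(a, 4, 4*v), 6, 3*v + 8)[v] != 5) and h = 1 implies it.
Countermodel: at the initial state a = {[1] = 2, [3] = 2, [4] = 5, [6] = 2, elsewhere 2}, h = 1, v = 4, the precondition holds but the weakest precondition fails.
Answer: invalid


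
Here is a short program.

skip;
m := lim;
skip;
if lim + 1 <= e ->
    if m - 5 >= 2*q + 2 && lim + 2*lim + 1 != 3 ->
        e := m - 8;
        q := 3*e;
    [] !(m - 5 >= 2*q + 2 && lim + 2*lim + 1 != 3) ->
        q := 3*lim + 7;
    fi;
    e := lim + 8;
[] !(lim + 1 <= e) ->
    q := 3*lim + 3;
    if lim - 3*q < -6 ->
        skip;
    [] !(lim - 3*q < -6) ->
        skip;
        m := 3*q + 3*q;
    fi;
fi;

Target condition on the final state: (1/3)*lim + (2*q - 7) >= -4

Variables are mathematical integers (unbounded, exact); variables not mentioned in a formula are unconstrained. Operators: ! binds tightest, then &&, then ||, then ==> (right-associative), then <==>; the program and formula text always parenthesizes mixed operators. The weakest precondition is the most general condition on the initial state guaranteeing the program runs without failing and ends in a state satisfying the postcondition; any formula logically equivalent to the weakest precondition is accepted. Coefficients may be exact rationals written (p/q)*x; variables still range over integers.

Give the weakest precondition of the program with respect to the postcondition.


Working backward. After the program, the postcondition (1/3)*lim + (2*q - 7) >= -4 must hold; in canonical form it is (1/3)*lim + 2*q >= 3.
Then branch requires ((m >= 2*q + 7 && 3*lim != 2) ==> (1/3)*lim + 6*m >= 51) && ((!(m >= 2*q + 7 && 3*lim != 2)) ==> (19/3)*lim >= -11); else branch requires (8*lim > -3 ==> (19/3)*lim >= -3) && ((!(8*lim > -3)) ==> (19/3)*lim >= -3).
Before the if: (lim <= e - 1 ==> (((m >= 2*q + 7 && 3*lim != 2) ==> (1/3)*lim + 6*m >= 51) && ((!(m >= 2*q + 7 && 3*lim != 2)) ==> (19/3)*lim >= -11))) && ((!(lim <= e - 1)) ==> ((8*lim > -3 ==> (19/3)*lim >= -3) && ((!(8*lim > -3)) ==> (19/3)*lim >= -3)))
Before skip: (lim <= e - 1 ==> (((m >= 2*q + 7 && 3*lim != 2) ==> (1/3)*lim + 6*m >= 51) && ((!(m >= 2*q + 7 && 3*lim != 2)) ==> (19/3)*lim >= -11))) && ((!(lim <= e - 1)) ==> ((8*lim > -3 ==> (19/3)*lim >= -3) && ((!(8*lim > -3)) ==> (19/3)*lim >= -3)))
Before m := lim: (lim <= e - 1 ==> (((lim >= 2*q + 7 && 3*lim != 2) ==> (19/3)*lim >= 51) && ((!(lim >= 2*q + 7 && 3*lim != 2)) ==> (19/3)*lim >= -11))) && ((!(lim <= e - 1)) ==> ((8*lim > -3 ==> (19/3)*lim >= -3) && ((!(8*lim > -3)) ==> (19/3)*lim >= -3)))
Before skip: (lim <= e - 1 ==> (((lim >= 2*q + 7 && 3*lim != 2) ==> (19/3)*lim >= 51) && ((!(lim >= 2*q + 7 && 3*lim != 2)) ==> (19/3)*lim >= -11))) && ((!(lim <= e - 1)) ==> ((8*lim > -3 ==> (19/3)*lim >= -3) && ((!(8*lim > -3)) ==> (19/3)*lim >= -3)))
Answer: WP = (lim <= e - 1 ==> (((lim >= 2*q + 7 && 3*lim != 2) ==> (19/3)*lim >= 51) && ((!(lim >= 2*q + 7 && 3*lim != 2)) ==> (19/3)*lim >= -11))) && ((!(lim <= e - 1)) ==> ((8*lim > -3 ==> (19/3)*lim >= -3) && ((!(8*lim > -3)) ==> (19/3)*lim >= -3)))


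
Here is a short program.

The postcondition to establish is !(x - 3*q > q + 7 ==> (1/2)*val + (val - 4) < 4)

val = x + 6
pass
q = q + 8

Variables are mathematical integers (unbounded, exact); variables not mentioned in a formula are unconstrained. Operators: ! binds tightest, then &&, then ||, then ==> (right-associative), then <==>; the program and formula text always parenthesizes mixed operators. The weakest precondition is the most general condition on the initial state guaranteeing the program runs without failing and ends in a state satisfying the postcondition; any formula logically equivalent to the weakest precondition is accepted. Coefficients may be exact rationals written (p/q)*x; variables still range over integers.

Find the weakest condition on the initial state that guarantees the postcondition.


Working backward. After the program, the postcondition !(x - 3*q > q + 7 ==> (1/2)*val + (val - 4) < 4) must hold; in canonical form it is !(x > 4*q + 7 ==> (3/2)*val < 8).
Before q := q + 8: !(x > 4*q + 39 ==> (3/2)*val < 8)
Before skip: !(x > 4*q + 39 ==> (3/2)*val < 8)
Before val := x + 6: !(x > 4*q + 39 ==> (3/2)*x < -1)
Answer: WP = !(x > 4*q + 39 ==> (3/2)*x < -1)


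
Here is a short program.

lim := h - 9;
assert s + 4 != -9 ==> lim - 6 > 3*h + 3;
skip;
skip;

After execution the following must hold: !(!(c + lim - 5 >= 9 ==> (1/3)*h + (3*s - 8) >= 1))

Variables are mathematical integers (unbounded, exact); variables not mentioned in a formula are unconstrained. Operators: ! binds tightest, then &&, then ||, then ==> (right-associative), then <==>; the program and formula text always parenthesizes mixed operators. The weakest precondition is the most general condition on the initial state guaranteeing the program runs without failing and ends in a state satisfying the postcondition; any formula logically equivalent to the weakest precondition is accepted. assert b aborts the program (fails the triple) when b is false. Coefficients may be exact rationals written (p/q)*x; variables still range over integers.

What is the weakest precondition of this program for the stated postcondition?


Working backward. After the program, the postcondition !(!(c + lim - 5 >= 9 ==> (1/3)*h + (3*s - 8) >= 1)) must hold; in canonical form it is c + lim >= 14 ==> (1/3)*h + 3*s >= 9.
Before skip: c + lim >= 14 ==> (1/3)*h + 3*s >= 9
Before skip: c + lim >= 14 ==> (1/3)*h + 3*s >= 9
Before assert s + 4 != -9 ==> lim - 6 > 3*h + 3: (s != -13 ==> lim > 3*h + 9) && (c + lim >= 14 ==> (1/3)*h + 3*s >= 9)
Before lim := h - 9: (s != -13 ==> 2*h < -18) && (c + h >= 23 ==> (1/3)*h + 3*s >= 9)
Answer: WP = (s != -13 ==> 2*h < -18) && (c + h >= 23 ==> (1/3)*h + 3*s >= 9)
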